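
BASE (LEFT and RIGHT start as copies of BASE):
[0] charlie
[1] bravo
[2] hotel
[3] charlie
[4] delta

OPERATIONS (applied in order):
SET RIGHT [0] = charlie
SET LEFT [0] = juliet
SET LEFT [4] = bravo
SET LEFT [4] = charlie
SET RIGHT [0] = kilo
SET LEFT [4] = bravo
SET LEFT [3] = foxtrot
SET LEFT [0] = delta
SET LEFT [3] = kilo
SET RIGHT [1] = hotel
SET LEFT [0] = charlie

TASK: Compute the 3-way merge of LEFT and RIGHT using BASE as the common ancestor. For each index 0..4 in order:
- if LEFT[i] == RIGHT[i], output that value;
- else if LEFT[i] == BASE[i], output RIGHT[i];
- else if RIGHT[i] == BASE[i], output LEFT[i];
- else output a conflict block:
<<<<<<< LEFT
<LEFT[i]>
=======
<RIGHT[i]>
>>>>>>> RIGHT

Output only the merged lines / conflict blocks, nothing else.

Final LEFT:  [charlie, bravo, hotel, kilo, bravo]
Final RIGHT: [kilo, hotel, hotel, charlie, delta]
i=0: L=charlie=BASE, R=kilo -> take RIGHT -> kilo
i=1: L=bravo=BASE, R=hotel -> take RIGHT -> hotel
i=2: L=hotel R=hotel -> agree -> hotel
i=3: L=kilo, R=charlie=BASE -> take LEFT -> kilo
i=4: L=bravo, R=delta=BASE -> take LEFT -> bravo

Answer: kilo
hotel
hotel
kilo
bravo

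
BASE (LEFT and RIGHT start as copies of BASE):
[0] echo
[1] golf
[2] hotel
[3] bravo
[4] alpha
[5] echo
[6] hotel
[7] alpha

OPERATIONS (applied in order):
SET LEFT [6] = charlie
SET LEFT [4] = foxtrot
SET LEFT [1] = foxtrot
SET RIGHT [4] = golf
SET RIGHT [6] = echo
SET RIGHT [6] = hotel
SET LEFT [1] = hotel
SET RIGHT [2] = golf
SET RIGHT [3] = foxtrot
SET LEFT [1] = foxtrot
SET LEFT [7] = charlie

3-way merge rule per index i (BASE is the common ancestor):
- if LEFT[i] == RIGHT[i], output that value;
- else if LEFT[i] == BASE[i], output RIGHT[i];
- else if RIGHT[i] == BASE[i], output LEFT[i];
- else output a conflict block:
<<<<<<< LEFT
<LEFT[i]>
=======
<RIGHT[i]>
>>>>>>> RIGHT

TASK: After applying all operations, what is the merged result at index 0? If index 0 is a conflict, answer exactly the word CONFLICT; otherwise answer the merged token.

Final LEFT:  [echo, foxtrot, hotel, bravo, foxtrot, echo, charlie, charlie]
Final RIGHT: [echo, golf, golf, foxtrot, golf, echo, hotel, alpha]
i=0: L=echo R=echo -> agree -> echo
i=1: L=foxtrot, R=golf=BASE -> take LEFT -> foxtrot
i=2: L=hotel=BASE, R=golf -> take RIGHT -> golf
i=3: L=bravo=BASE, R=foxtrot -> take RIGHT -> foxtrot
i=4: BASE=alpha L=foxtrot R=golf all differ -> CONFLICT
i=5: L=echo R=echo -> agree -> echo
i=6: L=charlie, R=hotel=BASE -> take LEFT -> charlie
i=7: L=charlie, R=alpha=BASE -> take LEFT -> charlie
Index 0 -> echo

Answer: echo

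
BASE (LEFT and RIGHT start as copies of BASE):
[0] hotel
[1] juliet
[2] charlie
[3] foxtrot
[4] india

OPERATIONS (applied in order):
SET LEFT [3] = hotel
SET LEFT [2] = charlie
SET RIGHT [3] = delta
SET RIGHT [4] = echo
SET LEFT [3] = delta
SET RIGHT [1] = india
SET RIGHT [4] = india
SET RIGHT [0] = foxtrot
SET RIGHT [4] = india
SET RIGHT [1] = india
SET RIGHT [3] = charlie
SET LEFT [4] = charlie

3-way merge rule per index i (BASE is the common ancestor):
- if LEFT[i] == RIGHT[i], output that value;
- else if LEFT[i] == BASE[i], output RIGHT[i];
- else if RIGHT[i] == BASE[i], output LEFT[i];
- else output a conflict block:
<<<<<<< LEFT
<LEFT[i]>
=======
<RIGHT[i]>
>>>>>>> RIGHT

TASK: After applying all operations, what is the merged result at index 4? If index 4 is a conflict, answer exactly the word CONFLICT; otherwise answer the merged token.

Final LEFT:  [hotel, juliet, charlie, delta, charlie]
Final RIGHT: [foxtrot, india, charlie, charlie, india]
i=0: L=hotel=BASE, R=foxtrot -> take RIGHT -> foxtrot
i=1: L=juliet=BASE, R=india -> take RIGHT -> india
i=2: L=charlie R=charlie -> agree -> charlie
i=3: BASE=foxtrot L=delta R=charlie all differ -> CONFLICT
i=4: L=charlie, R=india=BASE -> take LEFT -> charlie
Index 4 -> charlie

Answer: charlie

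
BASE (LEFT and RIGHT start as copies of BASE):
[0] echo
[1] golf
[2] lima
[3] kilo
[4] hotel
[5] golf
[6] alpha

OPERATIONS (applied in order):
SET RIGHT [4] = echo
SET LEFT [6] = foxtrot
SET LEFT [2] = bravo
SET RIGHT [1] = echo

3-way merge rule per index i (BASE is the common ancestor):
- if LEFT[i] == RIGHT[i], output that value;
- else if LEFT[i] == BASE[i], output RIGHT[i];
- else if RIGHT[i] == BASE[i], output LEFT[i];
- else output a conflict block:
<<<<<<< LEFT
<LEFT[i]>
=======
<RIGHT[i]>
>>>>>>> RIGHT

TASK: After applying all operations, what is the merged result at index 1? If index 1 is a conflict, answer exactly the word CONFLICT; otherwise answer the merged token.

Answer: echo

Derivation:
Final LEFT:  [echo, golf, bravo, kilo, hotel, golf, foxtrot]
Final RIGHT: [echo, echo, lima, kilo, echo, golf, alpha]
i=0: L=echo R=echo -> agree -> echo
i=1: L=golf=BASE, R=echo -> take RIGHT -> echo
i=2: L=bravo, R=lima=BASE -> take LEFT -> bravo
i=3: L=kilo R=kilo -> agree -> kilo
i=4: L=hotel=BASE, R=echo -> take RIGHT -> echo
i=5: L=golf R=golf -> agree -> golf
i=6: L=foxtrot, R=alpha=BASE -> take LEFT -> foxtrot
Index 1 -> echo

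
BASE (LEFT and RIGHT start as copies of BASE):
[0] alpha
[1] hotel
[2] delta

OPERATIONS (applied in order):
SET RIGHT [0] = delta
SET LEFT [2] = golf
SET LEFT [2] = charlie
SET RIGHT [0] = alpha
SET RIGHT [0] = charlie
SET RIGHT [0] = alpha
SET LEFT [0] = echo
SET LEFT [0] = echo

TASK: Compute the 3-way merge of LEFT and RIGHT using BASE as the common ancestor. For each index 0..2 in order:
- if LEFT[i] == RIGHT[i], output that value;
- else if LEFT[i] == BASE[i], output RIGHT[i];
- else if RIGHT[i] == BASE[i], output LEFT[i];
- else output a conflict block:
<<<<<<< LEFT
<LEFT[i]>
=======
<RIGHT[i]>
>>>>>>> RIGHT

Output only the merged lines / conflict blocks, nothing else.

Answer: echo
hotel
charlie

Derivation:
Final LEFT:  [echo, hotel, charlie]
Final RIGHT: [alpha, hotel, delta]
i=0: L=echo, R=alpha=BASE -> take LEFT -> echo
i=1: L=hotel R=hotel -> agree -> hotel
i=2: L=charlie, R=delta=BASE -> take LEFT -> charlie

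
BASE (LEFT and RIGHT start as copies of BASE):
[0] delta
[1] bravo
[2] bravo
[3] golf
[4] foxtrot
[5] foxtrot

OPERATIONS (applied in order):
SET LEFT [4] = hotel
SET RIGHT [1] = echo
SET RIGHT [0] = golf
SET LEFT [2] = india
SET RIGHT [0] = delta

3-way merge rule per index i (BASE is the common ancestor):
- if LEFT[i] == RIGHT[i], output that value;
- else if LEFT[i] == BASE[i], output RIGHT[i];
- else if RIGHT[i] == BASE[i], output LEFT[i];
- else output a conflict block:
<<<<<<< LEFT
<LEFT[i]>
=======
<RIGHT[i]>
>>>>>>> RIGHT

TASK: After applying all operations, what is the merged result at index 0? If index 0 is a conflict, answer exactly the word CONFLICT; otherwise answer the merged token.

Final LEFT:  [delta, bravo, india, golf, hotel, foxtrot]
Final RIGHT: [delta, echo, bravo, golf, foxtrot, foxtrot]
i=0: L=delta R=delta -> agree -> delta
i=1: L=bravo=BASE, R=echo -> take RIGHT -> echo
i=2: L=india, R=bravo=BASE -> take LEFT -> india
i=3: L=golf R=golf -> agree -> golf
i=4: L=hotel, R=foxtrot=BASE -> take LEFT -> hotel
i=5: L=foxtrot R=foxtrot -> agree -> foxtrot
Index 0 -> delta

Answer: delta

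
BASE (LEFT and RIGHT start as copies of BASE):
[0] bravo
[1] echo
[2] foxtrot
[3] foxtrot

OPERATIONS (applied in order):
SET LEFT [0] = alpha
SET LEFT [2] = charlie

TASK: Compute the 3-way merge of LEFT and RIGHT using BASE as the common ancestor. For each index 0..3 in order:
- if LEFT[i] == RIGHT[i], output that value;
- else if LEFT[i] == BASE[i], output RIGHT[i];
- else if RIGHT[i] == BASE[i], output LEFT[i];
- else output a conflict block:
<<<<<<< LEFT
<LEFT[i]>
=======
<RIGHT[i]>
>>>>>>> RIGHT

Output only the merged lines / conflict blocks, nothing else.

Final LEFT:  [alpha, echo, charlie, foxtrot]
Final RIGHT: [bravo, echo, foxtrot, foxtrot]
i=0: L=alpha, R=bravo=BASE -> take LEFT -> alpha
i=1: L=echo R=echo -> agree -> echo
i=2: L=charlie, R=foxtrot=BASE -> take LEFT -> charlie
i=3: L=foxtrot R=foxtrot -> agree -> foxtrot

Answer: alpha
echo
charlie
foxtrot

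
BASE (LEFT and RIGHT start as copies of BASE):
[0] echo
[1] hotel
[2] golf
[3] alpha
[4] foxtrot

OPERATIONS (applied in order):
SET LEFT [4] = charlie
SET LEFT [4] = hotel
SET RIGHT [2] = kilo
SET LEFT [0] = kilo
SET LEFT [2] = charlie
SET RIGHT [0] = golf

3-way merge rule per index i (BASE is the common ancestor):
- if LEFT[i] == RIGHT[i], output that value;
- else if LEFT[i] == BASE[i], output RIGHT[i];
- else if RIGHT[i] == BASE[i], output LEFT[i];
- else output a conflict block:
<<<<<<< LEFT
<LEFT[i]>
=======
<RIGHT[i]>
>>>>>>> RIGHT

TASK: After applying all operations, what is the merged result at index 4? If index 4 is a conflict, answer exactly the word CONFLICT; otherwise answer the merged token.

Answer: hotel

Derivation:
Final LEFT:  [kilo, hotel, charlie, alpha, hotel]
Final RIGHT: [golf, hotel, kilo, alpha, foxtrot]
i=0: BASE=echo L=kilo R=golf all differ -> CONFLICT
i=1: L=hotel R=hotel -> agree -> hotel
i=2: BASE=golf L=charlie R=kilo all differ -> CONFLICT
i=3: L=alpha R=alpha -> agree -> alpha
i=4: L=hotel, R=foxtrot=BASE -> take LEFT -> hotel
Index 4 -> hotel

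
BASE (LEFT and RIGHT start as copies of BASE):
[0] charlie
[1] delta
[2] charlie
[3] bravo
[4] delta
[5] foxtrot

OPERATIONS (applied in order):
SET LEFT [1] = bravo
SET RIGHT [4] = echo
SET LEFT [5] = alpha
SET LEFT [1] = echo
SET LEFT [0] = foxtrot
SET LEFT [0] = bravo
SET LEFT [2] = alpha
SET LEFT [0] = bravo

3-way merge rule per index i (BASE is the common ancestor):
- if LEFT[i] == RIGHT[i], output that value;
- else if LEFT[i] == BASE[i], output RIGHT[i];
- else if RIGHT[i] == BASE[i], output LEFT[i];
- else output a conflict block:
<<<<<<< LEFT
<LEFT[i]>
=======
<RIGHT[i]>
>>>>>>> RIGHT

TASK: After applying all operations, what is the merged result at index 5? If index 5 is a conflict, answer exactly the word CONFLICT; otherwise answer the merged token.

Final LEFT:  [bravo, echo, alpha, bravo, delta, alpha]
Final RIGHT: [charlie, delta, charlie, bravo, echo, foxtrot]
i=0: L=bravo, R=charlie=BASE -> take LEFT -> bravo
i=1: L=echo, R=delta=BASE -> take LEFT -> echo
i=2: L=alpha, R=charlie=BASE -> take LEFT -> alpha
i=3: L=bravo R=bravo -> agree -> bravo
i=4: L=delta=BASE, R=echo -> take RIGHT -> echo
i=5: L=alpha, R=foxtrot=BASE -> take LEFT -> alpha
Index 5 -> alpha

Answer: alpha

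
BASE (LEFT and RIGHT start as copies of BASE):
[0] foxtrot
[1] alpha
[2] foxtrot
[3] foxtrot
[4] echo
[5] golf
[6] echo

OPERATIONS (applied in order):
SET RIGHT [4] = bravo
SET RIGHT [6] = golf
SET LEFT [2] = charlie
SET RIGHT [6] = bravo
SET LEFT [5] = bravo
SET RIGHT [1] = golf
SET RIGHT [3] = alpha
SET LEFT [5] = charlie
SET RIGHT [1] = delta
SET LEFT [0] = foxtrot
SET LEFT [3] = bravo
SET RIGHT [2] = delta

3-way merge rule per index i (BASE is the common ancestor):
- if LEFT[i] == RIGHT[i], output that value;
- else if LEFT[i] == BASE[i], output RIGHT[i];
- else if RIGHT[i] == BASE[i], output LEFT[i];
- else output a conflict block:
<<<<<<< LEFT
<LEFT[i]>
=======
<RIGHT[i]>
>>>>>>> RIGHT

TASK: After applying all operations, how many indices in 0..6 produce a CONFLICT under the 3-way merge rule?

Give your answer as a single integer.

Answer: 2

Derivation:
Final LEFT:  [foxtrot, alpha, charlie, bravo, echo, charlie, echo]
Final RIGHT: [foxtrot, delta, delta, alpha, bravo, golf, bravo]
i=0: L=foxtrot R=foxtrot -> agree -> foxtrot
i=1: L=alpha=BASE, R=delta -> take RIGHT -> delta
i=2: BASE=foxtrot L=charlie R=delta all differ -> CONFLICT
i=3: BASE=foxtrot L=bravo R=alpha all differ -> CONFLICT
i=4: L=echo=BASE, R=bravo -> take RIGHT -> bravo
i=5: L=charlie, R=golf=BASE -> take LEFT -> charlie
i=6: L=echo=BASE, R=bravo -> take RIGHT -> bravo
Conflict count: 2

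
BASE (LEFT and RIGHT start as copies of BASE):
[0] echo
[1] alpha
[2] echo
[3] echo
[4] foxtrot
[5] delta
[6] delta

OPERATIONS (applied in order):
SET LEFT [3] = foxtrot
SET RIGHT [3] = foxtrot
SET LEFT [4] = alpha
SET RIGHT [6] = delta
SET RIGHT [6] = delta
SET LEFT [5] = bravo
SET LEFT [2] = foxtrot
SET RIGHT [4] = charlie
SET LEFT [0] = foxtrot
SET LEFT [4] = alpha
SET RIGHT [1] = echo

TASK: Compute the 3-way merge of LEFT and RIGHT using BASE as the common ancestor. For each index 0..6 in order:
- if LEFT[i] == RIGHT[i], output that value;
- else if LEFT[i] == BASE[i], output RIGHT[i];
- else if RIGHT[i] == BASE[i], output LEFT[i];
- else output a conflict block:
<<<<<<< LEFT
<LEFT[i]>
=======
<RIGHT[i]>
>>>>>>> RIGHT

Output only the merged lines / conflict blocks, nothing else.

Answer: foxtrot
echo
foxtrot
foxtrot
<<<<<<< LEFT
alpha
=======
charlie
>>>>>>> RIGHT
bravo
delta

Derivation:
Final LEFT:  [foxtrot, alpha, foxtrot, foxtrot, alpha, bravo, delta]
Final RIGHT: [echo, echo, echo, foxtrot, charlie, delta, delta]
i=0: L=foxtrot, R=echo=BASE -> take LEFT -> foxtrot
i=1: L=alpha=BASE, R=echo -> take RIGHT -> echo
i=2: L=foxtrot, R=echo=BASE -> take LEFT -> foxtrot
i=3: L=foxtrot R=foxtrot -> agree -> foxtrot
i=4: BASE=foxtrot L=alpha R=charlie all differ -> CONFLICT
i=5: L=bravo, R=delta=BASE -> take LEFT -> bravo
i=6: L=delta R=delta -> agree -> delta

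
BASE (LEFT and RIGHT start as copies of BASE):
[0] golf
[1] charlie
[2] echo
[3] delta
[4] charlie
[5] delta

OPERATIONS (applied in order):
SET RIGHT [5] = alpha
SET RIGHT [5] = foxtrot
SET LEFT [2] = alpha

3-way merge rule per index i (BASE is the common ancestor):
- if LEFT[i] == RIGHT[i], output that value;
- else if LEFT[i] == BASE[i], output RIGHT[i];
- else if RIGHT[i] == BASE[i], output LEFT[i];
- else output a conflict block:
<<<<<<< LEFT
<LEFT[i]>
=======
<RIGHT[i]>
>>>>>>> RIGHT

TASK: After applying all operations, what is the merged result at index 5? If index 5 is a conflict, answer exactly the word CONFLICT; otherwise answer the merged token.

Final LEFT:  [golf, charlie, alpha, delta, charlie, delta]
Final RIGHT: [golf, charlie, echo, delta, charlie, foxtrot]
i=0: L=golf R=golf -> agree -> golf
i=1: L=charlie R=charlie -> agree -> charlie
i=2: L=alpha, R=echo=BASE -> take LEFT -> alpha
i=3: L=delta R=delta -> agree -> delta
i=4: L=charlie R=charlie -> agree -> charlie
i=5: L=delta=BASE, R=foxtrot -> take RIGHT -> foxtrot
Index 5 -> foxtrot

Answer: foxtrot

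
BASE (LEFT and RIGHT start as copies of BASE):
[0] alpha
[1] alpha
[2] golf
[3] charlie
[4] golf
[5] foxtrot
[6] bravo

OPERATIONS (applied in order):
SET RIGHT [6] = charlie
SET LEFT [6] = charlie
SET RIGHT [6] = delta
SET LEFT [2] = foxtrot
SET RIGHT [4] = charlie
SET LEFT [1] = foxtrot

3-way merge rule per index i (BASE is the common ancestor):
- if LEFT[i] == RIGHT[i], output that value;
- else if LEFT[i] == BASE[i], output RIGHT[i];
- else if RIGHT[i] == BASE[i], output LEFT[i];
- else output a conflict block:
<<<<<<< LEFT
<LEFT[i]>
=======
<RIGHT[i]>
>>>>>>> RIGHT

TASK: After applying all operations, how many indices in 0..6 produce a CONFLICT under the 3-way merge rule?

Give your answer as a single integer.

Answer: 1

Derivation:
Final LEFT:  [alpha, foxtrot, foxtrot, charlie, golf, foxtrot, charlie]
Final RIGHT: [alpha, alpha, golf, charlie, charlie, foxtrot, delta]
i=0: L=alpha R=alpha -> agree -> alpha
i=1: L=foxtrot, R=alpha=BASE -> take LEFT -> foxtrot
i=2: L=foxtrot, R=golf=BASE -> take LEFT -> foxtrot
i=3: L=charlie R=charlie -> agree -> charlie
i=4: L=golf=BASE, R=charlie -> take RIGHT -> charlie
i=5: L=foxtrot R=foxtrot -> agree -> foxtrot
i=6: BASE=bravo L=charlie R=delta all differ -> CONFLICT
Conflict count: 1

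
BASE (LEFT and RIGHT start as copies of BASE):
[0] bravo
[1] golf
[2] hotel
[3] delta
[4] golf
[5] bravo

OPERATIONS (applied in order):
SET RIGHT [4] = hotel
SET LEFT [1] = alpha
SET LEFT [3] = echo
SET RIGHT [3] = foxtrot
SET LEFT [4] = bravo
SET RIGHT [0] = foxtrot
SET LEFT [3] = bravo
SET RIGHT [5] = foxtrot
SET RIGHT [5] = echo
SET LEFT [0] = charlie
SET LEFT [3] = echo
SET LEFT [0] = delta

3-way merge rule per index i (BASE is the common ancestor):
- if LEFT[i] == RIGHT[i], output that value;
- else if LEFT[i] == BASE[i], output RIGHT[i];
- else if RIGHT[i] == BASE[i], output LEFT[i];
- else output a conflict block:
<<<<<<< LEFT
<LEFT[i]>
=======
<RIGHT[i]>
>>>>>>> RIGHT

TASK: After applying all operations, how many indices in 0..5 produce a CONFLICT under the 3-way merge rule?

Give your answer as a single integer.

Final LEFT:  [delta, alpha, hotel, echo, bravo, bravo]
Final RIGHT: [foxtrot, golf, hotel, foxtrot, hotel, echo]
i=0: BASE=bravo L=delta R=foxtrot all differ -> CONFLICT
i=1: L=alpha, R=golf=BASE -> take LEFT -> alpha
i=2: L=hotel R=hotel -> agree -> hotel
i=3: BASE=delta L=echo R=foxtrot all differ -> CONFLICT
i=4: BASE=golf L=bravo R=hotel all differ -> CONFLICT
i=5: L=bravo=BASE, R=echo -> take RIGHT -> echo
Conflict count: 3

Answer: 3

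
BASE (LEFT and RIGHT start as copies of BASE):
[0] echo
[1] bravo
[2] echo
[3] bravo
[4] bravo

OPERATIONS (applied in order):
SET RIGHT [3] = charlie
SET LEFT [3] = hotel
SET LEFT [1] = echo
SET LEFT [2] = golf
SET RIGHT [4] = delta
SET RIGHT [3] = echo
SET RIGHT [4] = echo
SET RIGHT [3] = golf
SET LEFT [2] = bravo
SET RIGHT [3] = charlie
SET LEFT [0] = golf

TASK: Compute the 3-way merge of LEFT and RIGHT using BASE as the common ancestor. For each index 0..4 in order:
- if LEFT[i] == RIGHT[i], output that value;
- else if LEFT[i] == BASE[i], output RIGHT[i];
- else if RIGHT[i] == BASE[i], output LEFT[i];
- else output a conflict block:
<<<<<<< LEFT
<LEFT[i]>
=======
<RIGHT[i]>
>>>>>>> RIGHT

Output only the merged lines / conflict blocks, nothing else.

Final LEFT:  [golf, echo, bravo, hotel, bravo]
Final RIGHT: [echo, bravo, echo, charlie, echo]
i=0: L=golf, R=echo=BASE -> take LEFT -> golf
i=1: L=echo, R=bravo=BASE -> take LEFT -> echo
i=2: L=bravo, R=echo=BASE -> take LEFT -> bravo
i=3: BASE=bravo L=hotel R=charlie all differ -> CONFLICT
i=4: L=bravo=BASE, R=echo -> take RIGHT -> echo

Answer: golf
echo
bravo
<<<<<<< LEFT
hotel
=======
charlie
>>>>>>> RIGHT
echo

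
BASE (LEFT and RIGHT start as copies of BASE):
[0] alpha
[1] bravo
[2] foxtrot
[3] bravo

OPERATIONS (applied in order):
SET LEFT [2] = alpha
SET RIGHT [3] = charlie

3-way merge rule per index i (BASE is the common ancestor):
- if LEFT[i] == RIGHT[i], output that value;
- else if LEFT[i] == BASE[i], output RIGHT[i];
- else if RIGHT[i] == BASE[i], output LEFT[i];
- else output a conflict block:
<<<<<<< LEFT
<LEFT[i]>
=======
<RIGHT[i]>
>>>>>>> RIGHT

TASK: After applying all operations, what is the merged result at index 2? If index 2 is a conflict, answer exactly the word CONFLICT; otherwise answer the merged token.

Final LEFT:  [alpha, bravo, alpha, bravo]
Final RIGHT: [alpha, bravo, foxtrot, charlie]
i=0: L=alpha R=alpha -> agree -> alpha
i=1: L=bravo R=bravo -> agree -> bravo
i=2: L=alpha, R=foxtrot=BASE -> take LEFT -> alpha
i=3: L=bravo=BASE, R=charlie -> take RIGHT -> charlie
Index 2 -> alpha

Answer: alpha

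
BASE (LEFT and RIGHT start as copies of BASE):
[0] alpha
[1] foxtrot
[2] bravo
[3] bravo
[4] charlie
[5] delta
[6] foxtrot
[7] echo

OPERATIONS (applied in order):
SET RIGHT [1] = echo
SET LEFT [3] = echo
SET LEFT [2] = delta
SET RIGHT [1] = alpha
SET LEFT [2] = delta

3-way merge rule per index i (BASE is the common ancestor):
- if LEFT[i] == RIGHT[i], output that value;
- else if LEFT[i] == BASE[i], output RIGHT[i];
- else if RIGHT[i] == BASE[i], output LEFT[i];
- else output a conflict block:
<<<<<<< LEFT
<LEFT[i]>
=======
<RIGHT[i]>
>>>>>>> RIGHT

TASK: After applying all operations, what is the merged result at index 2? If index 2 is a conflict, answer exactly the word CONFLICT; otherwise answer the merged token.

Answer: delta

Derivation:
Final LEFT:  [alpha, foxtrot, delta, echo, charlie, delta, foxtrot, echo]
Final RIGHT: [alpha, alpha, bravo, bravo, charlie, delta, foxtrot, echo]
i=0: L=alpha R=alpha -> agree -> alpha
i=1: L=foxtrot=BASE, R=alpha -> take RIGHT -> alpha
i=2: L=delta, R=bravo=BASE -> take LEFT -> delta
i=3: L=echo, R=bravo=BASE -> take LEFT -> echo
i=4: L=charlie R=charlie -> agree -> charlie
i=5: L=delta R=delta -> agree -> delta
i=6: L=foxtrot R=foxtrot -> agree -> foxtrot
i=7: L=echo R=echo -> agree -> echo
Index 2 -> delta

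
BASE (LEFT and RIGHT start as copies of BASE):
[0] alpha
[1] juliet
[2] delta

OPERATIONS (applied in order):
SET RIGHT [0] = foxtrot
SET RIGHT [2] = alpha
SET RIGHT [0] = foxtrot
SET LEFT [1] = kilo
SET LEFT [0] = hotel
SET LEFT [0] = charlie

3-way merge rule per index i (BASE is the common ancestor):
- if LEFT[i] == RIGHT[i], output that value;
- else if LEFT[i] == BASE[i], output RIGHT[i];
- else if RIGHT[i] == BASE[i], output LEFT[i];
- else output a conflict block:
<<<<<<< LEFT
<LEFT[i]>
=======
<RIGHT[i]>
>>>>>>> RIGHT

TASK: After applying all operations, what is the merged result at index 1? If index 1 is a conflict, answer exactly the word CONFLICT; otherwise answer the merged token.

Final LEFT:  [charlie, kilo, delta]
Final RIGHT: [foxtrot, juliet, alpha]
i=0: BASE=alpha L=charlie R=foxtrot all differ -> CONFLICT
i=1: L=kilo, R=juliet=BASE -> take LEFT -> kilo
i=2: L=delta=BASE, R=alpha -> take RIGHT -> alpha
Index 1 -> kilo

Answer: kilo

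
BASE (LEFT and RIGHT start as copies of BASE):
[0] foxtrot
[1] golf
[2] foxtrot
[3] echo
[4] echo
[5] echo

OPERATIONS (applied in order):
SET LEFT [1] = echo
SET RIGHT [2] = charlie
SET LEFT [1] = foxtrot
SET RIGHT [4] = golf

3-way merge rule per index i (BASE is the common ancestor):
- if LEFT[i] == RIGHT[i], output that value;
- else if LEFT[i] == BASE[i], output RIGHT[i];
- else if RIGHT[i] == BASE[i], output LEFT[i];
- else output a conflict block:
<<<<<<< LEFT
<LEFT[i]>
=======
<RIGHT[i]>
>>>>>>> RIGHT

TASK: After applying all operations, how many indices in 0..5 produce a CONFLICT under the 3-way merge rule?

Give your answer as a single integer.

Final LEFT:  [foxtrot, foxtrot, foxtrot, echo, echo, echo]
Final RIGHT: [foxtrot, golf, charlie, echo, golf, echo]
i=0: L=foxtrot R=foxtrot -> agree -> foxtrot
i=1: L=foxtrot, R=golf=BASE -> take LEFT -> foxtrot
i=2: L=foxtrot=BASE, R=charlie -> take RIGHT -> charlie
i=3: L=echo R=echo -> agree -> echo
i=4: L=echo=BASE, R=golf -> take RIGHT -> golf
i=5: L=echo R=echo -> agree -> echo
Conflict count: 0

Answer: 0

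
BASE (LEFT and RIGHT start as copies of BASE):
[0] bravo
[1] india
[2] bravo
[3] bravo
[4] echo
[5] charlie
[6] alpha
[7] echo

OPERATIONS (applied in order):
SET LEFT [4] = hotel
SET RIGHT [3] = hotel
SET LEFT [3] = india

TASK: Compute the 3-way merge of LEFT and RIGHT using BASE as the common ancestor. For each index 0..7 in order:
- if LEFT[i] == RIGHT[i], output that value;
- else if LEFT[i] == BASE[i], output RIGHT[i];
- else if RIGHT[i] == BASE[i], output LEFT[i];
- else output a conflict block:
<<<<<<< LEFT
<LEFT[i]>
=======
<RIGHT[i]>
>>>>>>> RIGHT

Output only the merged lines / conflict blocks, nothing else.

Final LEFT:  [bravo, india, bravo, india, hotel, charlie, alpha, echo]
Final RIGHT: [bravo, india, bravo, hotel, echo, charlie, alpha, echo]
i=0: L=bravo R=bravo -> agree -> bravo
i=1: L=india R=india -> agree -> india
i=2: L=bravo R=bravo -> agree -> bravo
i=3: BASE=bravo L=india R=hotel all differ -> CONFLICT
i=4: L=hotel, R=echo=BASE -> take LEFT -> hotel
i=5: L=charlie R=charlie -> agree -> charlie
i=6: L=alpha R=alpha -> agree -> alpha
i=7: L=echo R=echo -> agree -> echo

Answer: bravo
india
bravo
<<<<<<< LEFT
india
=======
hotel
>>>>>>> RIGHT
hotel
charlie
alpha
echo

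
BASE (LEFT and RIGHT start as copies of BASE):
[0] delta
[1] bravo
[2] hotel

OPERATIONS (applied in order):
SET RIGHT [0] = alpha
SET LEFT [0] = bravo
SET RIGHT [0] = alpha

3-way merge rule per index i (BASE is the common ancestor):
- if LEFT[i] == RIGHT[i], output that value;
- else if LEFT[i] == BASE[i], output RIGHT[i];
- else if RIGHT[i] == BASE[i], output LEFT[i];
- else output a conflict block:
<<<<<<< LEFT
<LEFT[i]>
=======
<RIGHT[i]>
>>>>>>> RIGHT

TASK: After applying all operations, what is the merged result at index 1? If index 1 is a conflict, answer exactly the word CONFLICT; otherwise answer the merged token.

Answer: bravo

Derivation:
Final LEFT:  [bravo, bravo, hotel]
Final RIGHT: [alpha, bravo, hotel]
i=0: BASE=delta L=bravo R=alpha all differ -> CONFLICT
i=1: L=bravo R=bravo -> agree -> bravo
i=2: L=hotel R=hotel -> agree -> hotel
Index 1 -> bravo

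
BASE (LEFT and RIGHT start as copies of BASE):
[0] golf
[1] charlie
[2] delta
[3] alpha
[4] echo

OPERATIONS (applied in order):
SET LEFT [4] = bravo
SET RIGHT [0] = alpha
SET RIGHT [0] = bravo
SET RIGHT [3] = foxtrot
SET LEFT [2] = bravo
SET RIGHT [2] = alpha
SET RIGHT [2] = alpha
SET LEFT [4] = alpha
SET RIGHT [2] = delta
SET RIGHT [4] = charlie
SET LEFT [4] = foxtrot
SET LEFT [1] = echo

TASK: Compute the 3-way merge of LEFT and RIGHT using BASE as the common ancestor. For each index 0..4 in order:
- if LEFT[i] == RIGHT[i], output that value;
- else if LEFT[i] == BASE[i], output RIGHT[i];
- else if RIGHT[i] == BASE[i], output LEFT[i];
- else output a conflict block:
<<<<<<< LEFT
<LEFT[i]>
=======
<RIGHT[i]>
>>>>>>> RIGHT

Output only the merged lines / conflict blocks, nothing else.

Final LEFT:  [golf, echo, bravo, alpha, foxtrot]
Final RIGHT: [bravo, charlie, delta, foxtrot, charlie]
i=0: L=golf=BASE, R=bravo -> take RIGHT -> bravo
i=1: L=echo, R=charlie=BASE -> take LEFT -> echo
i=2: L=bravo, R=delta=BASE -> take LEFT -> bravo
i=3: L=alpha=BASE, R=foxtrot -> take RIGHT -> foxtrot
i=4: BASE=echo L=foxtrot R=charlie all differ -> CONFLICT

Answer: bravo
echo
bravo
foxtrot
<<<<<<< LEFT
foxtrot
=======
charlie
>>>>>>> RIGHT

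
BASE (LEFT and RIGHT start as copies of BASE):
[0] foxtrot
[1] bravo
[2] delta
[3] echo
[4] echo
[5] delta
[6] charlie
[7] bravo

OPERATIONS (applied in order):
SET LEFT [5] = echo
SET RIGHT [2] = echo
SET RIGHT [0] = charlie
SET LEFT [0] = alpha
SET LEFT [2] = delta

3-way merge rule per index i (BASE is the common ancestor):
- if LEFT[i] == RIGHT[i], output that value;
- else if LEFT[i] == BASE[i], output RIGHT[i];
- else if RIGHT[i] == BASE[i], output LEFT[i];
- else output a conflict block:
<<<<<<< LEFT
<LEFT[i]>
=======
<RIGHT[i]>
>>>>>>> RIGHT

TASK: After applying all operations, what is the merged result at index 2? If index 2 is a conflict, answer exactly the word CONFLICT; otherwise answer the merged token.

Answer: echo

Derivation:
Final LEFT:  [alpha, bravo, delta, echo, echo, echo, charlie, bravo]
Final RIGHT: [charlie, bravo, echo, echo, echo, delta, charlie, bravo]
i=0: BASE=foxtrot L=alpha R=charlie all differ -> CONFLICT
i=1: L=bravo R=bravo -> agree -> bravo
i=2: L=delta=BASE, R=echo -> take RIGHT -> echo
i=3: L=echo R=echo -> agree -> echo
i=4: L=echo R=echo -> agree -> echo
i=5: L=echo, R=delta=BASE -> take LEFT -> echo
i=6: L=charlie R=charlie -> agree -> charlie
i=7: L=bravo R=bravo -> agree -> bravo
Index 2 -> echo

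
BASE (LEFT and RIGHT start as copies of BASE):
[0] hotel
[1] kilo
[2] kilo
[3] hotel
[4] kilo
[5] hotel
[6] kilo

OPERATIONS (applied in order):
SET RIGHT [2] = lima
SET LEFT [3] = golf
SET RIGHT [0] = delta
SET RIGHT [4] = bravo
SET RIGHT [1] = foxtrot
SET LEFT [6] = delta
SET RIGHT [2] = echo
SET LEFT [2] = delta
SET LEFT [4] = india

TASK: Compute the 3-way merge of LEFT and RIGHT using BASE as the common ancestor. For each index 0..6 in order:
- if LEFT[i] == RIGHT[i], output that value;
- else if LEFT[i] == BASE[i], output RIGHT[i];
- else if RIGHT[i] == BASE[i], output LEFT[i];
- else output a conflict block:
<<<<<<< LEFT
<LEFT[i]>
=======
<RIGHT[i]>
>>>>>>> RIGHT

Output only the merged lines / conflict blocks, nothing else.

Final LEFT:  [hotel, kilo, delta, golf, india, hotel, delta]
Final RIGHT: [delta, foxtrot, echo, hotel, bravo, hotel, kilo]
i=0: L=hotel=BASE, R=delta -> take RIGHT -> delta
i=1: L=kilo=BASE, R=foxtrot -> take RIGHT -> foxtrot
i=2: BASE=kilo L=delta R=echo all differ -> CONFLICT
i=3: L=golf, R=hotel=BASE -> take LEFT -> golf
i=4: BASE=kilo L=india R=bravo all differ -> CONFLICT
i=5: L=hotel R=hotel -> agree -> hotel
i=6: L=delta, R=kilo=BASE -> take LEFT -> delta

Answer: delta
foxtrot
<<<<<<< LEFT
delta
=======
echo
>>>>>>> RIGHT
golf
<<<<<<< LEFT
india
=======
bravo
>>>>>>> RIGHT
hotel
delta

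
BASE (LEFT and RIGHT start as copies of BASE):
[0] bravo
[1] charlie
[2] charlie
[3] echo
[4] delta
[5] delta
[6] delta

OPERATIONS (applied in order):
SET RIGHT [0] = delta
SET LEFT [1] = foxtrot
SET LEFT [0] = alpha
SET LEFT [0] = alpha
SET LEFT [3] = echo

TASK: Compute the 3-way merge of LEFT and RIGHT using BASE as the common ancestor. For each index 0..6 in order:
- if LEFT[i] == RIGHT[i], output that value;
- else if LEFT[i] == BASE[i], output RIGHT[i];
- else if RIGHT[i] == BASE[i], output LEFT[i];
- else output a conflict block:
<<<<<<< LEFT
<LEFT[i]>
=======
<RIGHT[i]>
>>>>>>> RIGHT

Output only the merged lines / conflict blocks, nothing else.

Answer: <<<<<<< LEFT
alpha
=======
delta
>>>>>>> RIGHT
foxtrot
charlie
echo
delta
delta
delta

Derivation:
Final LEFT:  [alpha, foxtrot, charlie, echo, delta, delta, delta]
Final RIGHT: [delta, charlie, charlie, echo, delta, delta, delta]
i=0: BASE=bravo L=alpha R=delta all differ -> CONFLICT
i=1: L=foxtrot, R=charlie=BASE -> take LEFT -> foxtrot
i=2: L=charlie R=charlie -> agree -> charlie
i=3: L=echo R=echo -> agree -> echo
i=4: L=delta R=delta -> agree -> delta
i=5: L=delta R=delta -> agree -> delta
i=6: L=delta R=delta -> agree -> delta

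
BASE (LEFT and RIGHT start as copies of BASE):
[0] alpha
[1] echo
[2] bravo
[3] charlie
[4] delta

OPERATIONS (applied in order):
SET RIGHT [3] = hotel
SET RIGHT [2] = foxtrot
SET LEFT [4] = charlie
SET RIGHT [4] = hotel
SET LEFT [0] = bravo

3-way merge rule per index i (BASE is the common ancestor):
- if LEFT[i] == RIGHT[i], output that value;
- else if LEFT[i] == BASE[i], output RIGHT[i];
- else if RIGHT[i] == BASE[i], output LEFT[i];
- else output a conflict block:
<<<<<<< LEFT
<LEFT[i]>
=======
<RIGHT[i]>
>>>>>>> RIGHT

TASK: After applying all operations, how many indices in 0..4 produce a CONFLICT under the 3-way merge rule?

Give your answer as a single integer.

Final LEFT:  [bravo, echo, bravo, charlie, charlie]
Final RIGHT: [alpha, echo, foxtrot, hotel, hotel]
i=0: L=bravo, R=alpha=BASE -> take LEFT -> bravo
i=1: L=echo R=echo -> agree -> echo
i=2: L=bravo=BASE, R=foxtrot -> take RIGHT -> foxtrot
i=3: L=charlie=BASE, R=hotel -> take RIGHT -> hotel
i=4: BASE=delta L=charlie R=hotel all differ -> CONFLICT
Conflict count: 1

Answer: 1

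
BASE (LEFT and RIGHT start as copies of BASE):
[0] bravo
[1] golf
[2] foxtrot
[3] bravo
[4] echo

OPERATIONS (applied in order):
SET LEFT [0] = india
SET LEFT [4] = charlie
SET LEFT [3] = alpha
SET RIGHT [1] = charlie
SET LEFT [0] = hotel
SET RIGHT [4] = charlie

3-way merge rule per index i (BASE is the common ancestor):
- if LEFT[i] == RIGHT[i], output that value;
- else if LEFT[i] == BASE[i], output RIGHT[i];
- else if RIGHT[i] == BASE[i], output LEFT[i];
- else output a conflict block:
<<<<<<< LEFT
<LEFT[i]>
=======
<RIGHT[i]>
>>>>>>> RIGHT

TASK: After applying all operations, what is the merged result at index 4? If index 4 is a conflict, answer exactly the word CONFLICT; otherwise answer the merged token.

Final LEFT:  [hotel, golf, foxtrot, alpha, charlie]
Final RIGHT: [bravo, charlie, foxtrot, bravo, charlie]
i=0: L=hotel, R=bravo=BASE -> take LEFT -> hotel
i=1: L=golf=BASE, R=charlie -> take RIGHT -> charlie
i=2: L=foxtrot R=foxtrot -> agree -> foxtrot
i=3: L=alpha, R=bravo=BASE -> take LEFT -> alpha
i=4: L=charlie R=charlie -> agree -> charlie
Index 4 -> charlie

Answer: charlie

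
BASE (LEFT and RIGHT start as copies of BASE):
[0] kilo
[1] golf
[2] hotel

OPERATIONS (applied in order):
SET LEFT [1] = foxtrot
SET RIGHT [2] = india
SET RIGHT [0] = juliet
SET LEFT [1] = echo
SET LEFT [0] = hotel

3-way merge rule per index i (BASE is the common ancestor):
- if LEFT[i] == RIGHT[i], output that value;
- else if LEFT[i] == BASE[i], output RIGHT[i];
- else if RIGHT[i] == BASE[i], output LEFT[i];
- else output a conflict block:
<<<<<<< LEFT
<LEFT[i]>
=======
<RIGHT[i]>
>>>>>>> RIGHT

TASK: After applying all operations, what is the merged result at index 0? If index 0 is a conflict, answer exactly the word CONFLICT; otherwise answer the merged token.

Answer: CONFLICT

Derivation:
Final LEFT:  [hotel, echo, hotel]
Final RIGHT: [juliet, golf, india]
i=0: BASE=kilo L=hotel R=juliet all differ -> CONFLICT
i=1: L=echo, R=golf=BASE -> take LEFT -> echo
i=2: L=hotel=BASE, R=india -> take RIGHT -> india
Index 0 -> CONFLICT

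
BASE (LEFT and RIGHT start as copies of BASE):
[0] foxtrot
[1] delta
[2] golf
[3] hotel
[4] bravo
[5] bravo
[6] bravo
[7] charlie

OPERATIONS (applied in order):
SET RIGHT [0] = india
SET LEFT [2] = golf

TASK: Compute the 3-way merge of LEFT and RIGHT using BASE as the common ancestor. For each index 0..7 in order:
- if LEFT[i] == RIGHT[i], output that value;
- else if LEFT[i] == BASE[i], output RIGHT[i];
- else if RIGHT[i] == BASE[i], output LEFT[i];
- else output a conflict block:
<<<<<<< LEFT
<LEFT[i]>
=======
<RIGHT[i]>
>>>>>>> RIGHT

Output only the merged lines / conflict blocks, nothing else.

Final LEFT:  [foxtrot, delta, golf, hotel, bravo, bravo, bravo, charlie]
Final RIGHT: [india, delta, golf, hotel, bravo, bravo, bravo, charlie]
i=0: L=foxtrot=BASE, R=india -> take RIGHT -> india
i=1: L=delta R=delta -> agree -> delta
i=2: L=golf R=golf -> agree -> golf
i=3: L=hotel R=hotel -> agree -> hotel
i=4: L=bravo R=bravo -> agree -> bravo
i=5: L=bravo R=bravo -> agree -> bravo
i=6: L=bravo R=bravo -> agree -> bravo
i=7: L=charlie R=charlie -> agree -> charlie

Answer: india
delta
golf
hotel
bravo
bravo
bravo
charlie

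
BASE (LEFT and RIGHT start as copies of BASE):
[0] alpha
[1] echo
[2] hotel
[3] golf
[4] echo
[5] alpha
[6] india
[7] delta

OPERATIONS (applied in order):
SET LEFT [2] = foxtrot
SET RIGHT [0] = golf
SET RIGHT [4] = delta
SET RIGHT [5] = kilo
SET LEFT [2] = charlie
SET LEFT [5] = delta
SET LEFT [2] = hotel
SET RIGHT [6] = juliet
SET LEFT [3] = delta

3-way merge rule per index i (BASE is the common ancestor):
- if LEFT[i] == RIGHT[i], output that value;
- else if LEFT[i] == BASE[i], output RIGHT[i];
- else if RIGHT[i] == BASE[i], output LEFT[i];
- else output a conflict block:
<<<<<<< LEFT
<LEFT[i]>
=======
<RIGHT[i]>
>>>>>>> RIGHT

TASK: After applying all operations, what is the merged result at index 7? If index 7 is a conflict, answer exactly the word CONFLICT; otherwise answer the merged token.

Final LEFT:  [alpha, echo, hotel, delta, echo, delta, india, delta]
Final RIGHT: [golf, echo, hotel, golf, delta, kilo, juliet, delta]
i=0: L=alpha=BASE, R=golf -> take RIGHT -> golf
i=1: L=echo R=echo -> agree -> echo
i=2: L=hotel R=hotel -> agree -> hotel
i=3: L=delta, R=golf=BASE -> take LEFT -> delta
i=4: L=echo=BASE, R=delta -> take RIGHT -> delta
i=5: BASE=alpha L=delta R=kilo all differ -> CONFLICT
i=6: L=india=BASE, R=juliet -> take RIGHT -> juliet
i=7: L=delta R=delta -> agree -> delta
Index 7 -> delta

Answer: delta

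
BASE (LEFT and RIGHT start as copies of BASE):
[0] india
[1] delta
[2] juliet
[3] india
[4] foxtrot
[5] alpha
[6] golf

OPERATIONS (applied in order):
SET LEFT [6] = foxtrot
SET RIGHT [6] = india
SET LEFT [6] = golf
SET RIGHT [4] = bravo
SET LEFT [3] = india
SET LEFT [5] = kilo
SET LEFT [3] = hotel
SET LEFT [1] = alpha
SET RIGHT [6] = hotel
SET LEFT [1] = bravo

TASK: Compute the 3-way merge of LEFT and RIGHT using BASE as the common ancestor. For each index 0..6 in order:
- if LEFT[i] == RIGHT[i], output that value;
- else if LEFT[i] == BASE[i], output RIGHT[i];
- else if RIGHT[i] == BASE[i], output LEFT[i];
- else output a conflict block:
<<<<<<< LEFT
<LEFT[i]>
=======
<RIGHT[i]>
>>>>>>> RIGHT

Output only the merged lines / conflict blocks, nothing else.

Answer: india
bravo
juliet
hotel
bravo
kilo
hotel

Derivation:
Final LEFT:  [india, bravo, juliet, hotel, foxtrot, kilo, golf]
Final RIGHT: [india, delta, juliet, india, bravo, alpha, hotel]
i=0: L=india R=india -> agree -> india
i=1: L=bravo, R=delta=BASE -> take LEFT -> bravo
i=2: L=juliet R=juliet -> agree -> juliet
i=3: L=hotel, R=india=BASE -> take LEFT -> hotel
i=4: L=foxtrot=BASE, R=bravo -> take RIGHT -> bravo
i=5: L=kilo, R=alpha=BASE -> take LEFT -> kilo
i=6: L=golf=BASE, R=hotel -> take RIGHT -> hotel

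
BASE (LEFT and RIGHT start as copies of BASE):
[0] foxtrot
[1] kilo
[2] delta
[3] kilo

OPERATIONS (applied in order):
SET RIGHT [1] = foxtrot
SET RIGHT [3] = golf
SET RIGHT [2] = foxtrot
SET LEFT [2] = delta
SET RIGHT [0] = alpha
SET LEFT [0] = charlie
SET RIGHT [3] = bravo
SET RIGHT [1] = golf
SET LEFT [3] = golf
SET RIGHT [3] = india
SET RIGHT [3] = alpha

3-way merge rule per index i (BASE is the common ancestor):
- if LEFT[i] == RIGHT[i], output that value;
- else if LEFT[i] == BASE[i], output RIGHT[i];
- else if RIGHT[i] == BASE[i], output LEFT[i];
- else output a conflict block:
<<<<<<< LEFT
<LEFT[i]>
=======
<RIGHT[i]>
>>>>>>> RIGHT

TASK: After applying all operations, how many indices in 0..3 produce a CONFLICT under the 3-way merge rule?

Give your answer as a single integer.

Final LEFT:  [charlie, kilo, delta, golf]
Final RIGHT: [alpha, golf, foxtrot, alpha]
i=0: BASE=foxtrot L=charlie R=alpha all differ -> CONFLICT
i=1: L=kilo=BASE, R=golf -> take RIGHT -> golf
i=2: L=delta=BASE, R=foxtrot -> take RIGHT -> foxtrot
i=3: BASE=kilo L=golf R=alpha all differ -> CONFLICT
Conflict count: 2

Answer: 2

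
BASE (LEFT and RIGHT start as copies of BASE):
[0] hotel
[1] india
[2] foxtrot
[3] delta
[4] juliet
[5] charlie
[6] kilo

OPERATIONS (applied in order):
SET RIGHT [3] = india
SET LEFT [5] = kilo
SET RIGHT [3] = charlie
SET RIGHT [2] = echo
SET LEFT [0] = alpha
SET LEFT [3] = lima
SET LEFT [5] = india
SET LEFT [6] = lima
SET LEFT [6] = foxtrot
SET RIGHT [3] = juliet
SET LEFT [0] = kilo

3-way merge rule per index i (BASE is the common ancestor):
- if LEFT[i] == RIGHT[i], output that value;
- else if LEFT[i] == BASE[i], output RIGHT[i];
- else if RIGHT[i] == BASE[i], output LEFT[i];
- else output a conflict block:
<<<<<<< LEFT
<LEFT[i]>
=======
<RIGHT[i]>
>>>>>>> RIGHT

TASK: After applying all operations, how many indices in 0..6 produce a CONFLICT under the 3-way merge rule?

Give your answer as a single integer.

Answer: 1

Derivation:
Final LEFT:  [kilo, india, foxtrot, lima, juliet, india, foxtrot]
Final RIGHT: [hotel, india, echo, juliet, juliet, charlie, kilo]
i=0: L=kilo, R=hotel=BASE -> take LEFT -> kilo
i=1: L=india R=india -> agree -> india
i=2: L=foxtrot=BASE, R=echo -> take RIGHT -> echo
i=3: BASE=delta L=lima R=juliet all differ -> CONFLICT
i=4: L=juliet R=juliet -> agree -> juliet
i=5: L=india, R=charlie=BASE -> take LEFT -> india
i=6: L=foxtrot, R=kilo=BASE -> take LEFT -> foxtrot
Conflict count: 1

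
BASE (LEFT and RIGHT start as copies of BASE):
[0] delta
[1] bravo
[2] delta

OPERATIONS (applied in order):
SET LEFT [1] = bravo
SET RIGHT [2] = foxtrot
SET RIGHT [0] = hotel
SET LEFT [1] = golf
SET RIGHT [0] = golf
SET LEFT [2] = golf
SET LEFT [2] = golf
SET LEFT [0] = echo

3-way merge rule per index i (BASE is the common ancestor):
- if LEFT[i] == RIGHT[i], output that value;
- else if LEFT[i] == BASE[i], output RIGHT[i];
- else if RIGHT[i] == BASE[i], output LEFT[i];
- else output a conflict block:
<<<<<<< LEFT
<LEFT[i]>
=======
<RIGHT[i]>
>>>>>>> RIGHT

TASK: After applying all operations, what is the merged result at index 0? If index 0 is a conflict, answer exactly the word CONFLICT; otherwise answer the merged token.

Final LEFT:  [echo, golf, golf]
Final RIGHT: [golf, bravo, foxtrot]
i=0: BASE=delta L=echo R=golf all differ -> CONFLICT
i=1: L=golf, R=bravo=BASE -> take LEFT -> golf
i=2: BASE=delta L=golf R=foxtrot all differ -> CONFLICT
Index 0 -> CONFLICT

Answer: CONFLICT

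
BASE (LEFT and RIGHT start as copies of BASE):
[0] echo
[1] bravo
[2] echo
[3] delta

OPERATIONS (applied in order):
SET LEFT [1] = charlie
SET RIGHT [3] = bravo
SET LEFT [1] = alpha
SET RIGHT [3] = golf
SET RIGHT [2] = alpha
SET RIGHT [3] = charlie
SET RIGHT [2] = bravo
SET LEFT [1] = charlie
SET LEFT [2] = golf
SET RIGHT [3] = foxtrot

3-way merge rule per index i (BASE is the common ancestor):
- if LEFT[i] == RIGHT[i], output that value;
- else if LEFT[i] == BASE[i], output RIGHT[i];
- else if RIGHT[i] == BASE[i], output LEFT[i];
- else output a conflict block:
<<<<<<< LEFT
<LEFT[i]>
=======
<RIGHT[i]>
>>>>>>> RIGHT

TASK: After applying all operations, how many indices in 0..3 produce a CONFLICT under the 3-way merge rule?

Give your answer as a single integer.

Answer: 1

Derivation:
Final LEFT:  [echo, charlie, golf, delta]
Final RIGHT: [echo, bravo, bravo, foxtrot]
i=0: L=echo R=echo -> agree -> echo
i=1: L=charlie, R=bravo=BASE -> take LEFT -> charlie
i=2: BASE=echo L=golf R=bravo all differ -> CONFLICT
i=3: L=delta=BASE, R=foxtrot -> take RIGHT -> foxtrot
Conflict count: 1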